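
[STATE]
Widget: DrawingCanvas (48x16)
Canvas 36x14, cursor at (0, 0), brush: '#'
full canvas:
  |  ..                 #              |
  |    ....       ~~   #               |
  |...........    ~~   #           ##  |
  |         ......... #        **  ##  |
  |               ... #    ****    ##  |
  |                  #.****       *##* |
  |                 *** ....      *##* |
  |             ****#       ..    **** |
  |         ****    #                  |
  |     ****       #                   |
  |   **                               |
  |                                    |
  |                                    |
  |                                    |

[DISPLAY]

+ ..                 #                          
    ....       ~~   #                           
...........    ~~   #           ##              
         ......... #        **  ##              
               ... #    ****    ##              
                  #.****       *##*             
                 *** ....      *##*             
             ****#       ..    ****             
         ****    #                              
     ****       #                               
   **                                           
                                                
                                                
                                                
                                                
                                                


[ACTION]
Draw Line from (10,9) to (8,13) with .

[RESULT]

+ ..                 #                          
    ....       ~~   #                           
...........    ~~   #           ##              
         ......... #        **  ##              
               ... #    ****    ##              
                  #.****       *##*             
                 *** ....      *##*             
             ****#       ..    ****             
         ****.   #                              
     ****  ..   #                               
   **    ..                                     
                                                
                                                
                                                
                                                
                                                


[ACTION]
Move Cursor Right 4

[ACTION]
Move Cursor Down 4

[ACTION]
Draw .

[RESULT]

  ..                 #                          
    ....       ~~   #                           
...........    ~~   #           ##              
         ......... #        **  ##              
    .          ... #    ****    ##              
                  #.****       *##*             
                 *** ....      *##*             
             ****#       ..    ****             
         ****.   #                              
     ****  ..   #                               
   **    ..                                     
                                                
                                                
                                                
                                                
                                                


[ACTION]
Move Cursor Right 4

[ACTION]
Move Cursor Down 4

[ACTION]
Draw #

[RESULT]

  ..                 #                          
    ....       ~~   #                           
...........    ~~   #           ##              
         ......... #        **  ##              
    .          ... #    ****    ##              
                  #.****       *##*             
                 *** ....      *##*             
             ****#       ..    ****             
        #****.   #                              
     ****  ..   #                               
   **    ..                                     
                                                
                                                
                                                
                                                
                                                


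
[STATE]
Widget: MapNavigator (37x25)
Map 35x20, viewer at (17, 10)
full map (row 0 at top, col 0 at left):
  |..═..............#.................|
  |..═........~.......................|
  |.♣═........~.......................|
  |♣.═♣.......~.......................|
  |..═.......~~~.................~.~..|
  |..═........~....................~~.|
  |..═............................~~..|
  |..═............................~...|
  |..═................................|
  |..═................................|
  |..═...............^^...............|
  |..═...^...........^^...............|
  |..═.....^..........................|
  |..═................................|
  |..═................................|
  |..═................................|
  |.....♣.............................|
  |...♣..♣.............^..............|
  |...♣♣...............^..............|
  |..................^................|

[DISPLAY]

                                     
                                     
 ..═..............#................. 
 ..═........~....................... 
 .♣═........~....................... 
 ♣.═♣.......~....................... 
 ..═.......~~~.................~.~.. 
 ..═........~....................~~. 
 ..═............................~~.. 
 ..═............................~... 
 ..═................................ 
 ..═................................ 
 ..═..............@^^............... 
 ..═...^...........^^............... 
 ..═.....^.......................... 
 ..═................................ 
 ..═................................ 
 ..═................................ 
 .....♣............................. 
 ...♣..♣.............^.............. 
 ...♣♣...............^.............. 
 ..................^................ 
                                     
                                     
                                     


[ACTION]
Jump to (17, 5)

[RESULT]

                                     
                                     
                                     
                                     
                                     
                                     
                                     
 ..═..............#................. 
 ..═........~....................... 
 .♣═........~....................... 
 ♣.═♣.......~....................... 
 ..═.......~~~.................~.~.. 
 ..═........~.....@..............~~. 
 ..═............................~~.. 
 ..═............................~... 
 ..═................................ 
 ..═................................ 
 ..═...............^^............... 
 ..═...^...........^^............... 
 ..═.....^.......................... 
 ..═................................ 
 ..═................................ 
 ..═................................ 
 .....♣............................. 
 ...♣..♣.............^.............. 


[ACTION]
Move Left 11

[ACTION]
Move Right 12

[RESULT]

                                     
                                     
                                     
                                     
                                     
                                     
                                     
..═..............#.................  
..═........~.......................  
.♣═........~.......................  
♣.═♣.......~.......................  
..═.......~~~.................~.~..  
..═........~......@.............~~.  
..═............................~~..  
..═............................~...  
..═................................  
..═................................  
..═...............^^...............  
..═...^...........^^...............  
..═.....^..........................  
..═................................  
..═................................  
..═................................  
.....♣.............................  
...♣..♣.............^..............  


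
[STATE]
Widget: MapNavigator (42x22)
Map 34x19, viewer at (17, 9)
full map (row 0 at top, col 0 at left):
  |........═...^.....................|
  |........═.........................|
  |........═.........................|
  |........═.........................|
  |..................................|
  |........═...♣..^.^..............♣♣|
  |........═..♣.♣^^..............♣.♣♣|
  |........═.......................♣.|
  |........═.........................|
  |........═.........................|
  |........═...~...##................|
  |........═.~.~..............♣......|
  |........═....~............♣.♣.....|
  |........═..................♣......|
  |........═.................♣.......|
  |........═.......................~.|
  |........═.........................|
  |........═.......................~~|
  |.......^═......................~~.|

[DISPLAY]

                                          
                                          
    ........═...^.....................    
    ........═.........................    
    ........═.........................    
    ........═.........................    
    ..................................    
    ........═...♣..^.^..............♣♣    
    ........═..♣.♣^^..............♣.♣♣    
    ........═.......................♣.    
    ........═.........................    
    ........═........@................    
    ........═...~...##................    
    ........═.~.~..............♣......    
    ........═....~............♣.♣.....    
    ........═..................♣......    
    ........═.................♣.......    
    ........═.......................~.    
    ........═.........................    
    ........═.......................~~    
    .......^═......................~~.    
                                          


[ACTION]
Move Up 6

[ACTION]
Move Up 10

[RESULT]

                                          
                                          
                                          
                                          
                                          
                                          
                                          
                                          
                                          
                                          
                                          
    ........═...^....@................    
    ........═.........................    
    ........═.........................    
    ........═.........................    
    ..................................    
    ........═...♣..^.^..............♣♣    
    ........═..♣.♣^^..............♣.♣♣    
    ........═.......................♣.    
    ........═.........................    
    ........═.........................    
    ........═...~...##................    


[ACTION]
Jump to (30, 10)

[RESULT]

                                          
...^.....................                 
.........................                 
.........................                 
.........................                 
.........................                 
...♣..^.^..............♣♣                 
..♣.♣^^..............♣.♣♣                 
.......................♣.                 
.........................                 
.........................                 
...~...##............@...                 
.~.~..............♣......                 
....~............♣.♣.....                 
..................♣......                 
.................♣.......                 
.......................~.                 
.........................                 
.......................~~                 
......................~~.                 
                                          
                                          


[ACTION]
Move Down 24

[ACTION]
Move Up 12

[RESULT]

                                          
                                          
                                          
                                          
                                          
...^.....................                 
.........................                 
.........................                 
.........................                 
.........................                 
...♣..^.^..............♣♣                 
..♣.♣^^..............@.♣♣                 
.......................♣.                 
.........................                 
.........................                 
...~...##................                 
.~.~..............♣......                 
....~............♣.♣.....                 
..................♣......                 
.................♣.......                 
.......................~.                 
.........................                 


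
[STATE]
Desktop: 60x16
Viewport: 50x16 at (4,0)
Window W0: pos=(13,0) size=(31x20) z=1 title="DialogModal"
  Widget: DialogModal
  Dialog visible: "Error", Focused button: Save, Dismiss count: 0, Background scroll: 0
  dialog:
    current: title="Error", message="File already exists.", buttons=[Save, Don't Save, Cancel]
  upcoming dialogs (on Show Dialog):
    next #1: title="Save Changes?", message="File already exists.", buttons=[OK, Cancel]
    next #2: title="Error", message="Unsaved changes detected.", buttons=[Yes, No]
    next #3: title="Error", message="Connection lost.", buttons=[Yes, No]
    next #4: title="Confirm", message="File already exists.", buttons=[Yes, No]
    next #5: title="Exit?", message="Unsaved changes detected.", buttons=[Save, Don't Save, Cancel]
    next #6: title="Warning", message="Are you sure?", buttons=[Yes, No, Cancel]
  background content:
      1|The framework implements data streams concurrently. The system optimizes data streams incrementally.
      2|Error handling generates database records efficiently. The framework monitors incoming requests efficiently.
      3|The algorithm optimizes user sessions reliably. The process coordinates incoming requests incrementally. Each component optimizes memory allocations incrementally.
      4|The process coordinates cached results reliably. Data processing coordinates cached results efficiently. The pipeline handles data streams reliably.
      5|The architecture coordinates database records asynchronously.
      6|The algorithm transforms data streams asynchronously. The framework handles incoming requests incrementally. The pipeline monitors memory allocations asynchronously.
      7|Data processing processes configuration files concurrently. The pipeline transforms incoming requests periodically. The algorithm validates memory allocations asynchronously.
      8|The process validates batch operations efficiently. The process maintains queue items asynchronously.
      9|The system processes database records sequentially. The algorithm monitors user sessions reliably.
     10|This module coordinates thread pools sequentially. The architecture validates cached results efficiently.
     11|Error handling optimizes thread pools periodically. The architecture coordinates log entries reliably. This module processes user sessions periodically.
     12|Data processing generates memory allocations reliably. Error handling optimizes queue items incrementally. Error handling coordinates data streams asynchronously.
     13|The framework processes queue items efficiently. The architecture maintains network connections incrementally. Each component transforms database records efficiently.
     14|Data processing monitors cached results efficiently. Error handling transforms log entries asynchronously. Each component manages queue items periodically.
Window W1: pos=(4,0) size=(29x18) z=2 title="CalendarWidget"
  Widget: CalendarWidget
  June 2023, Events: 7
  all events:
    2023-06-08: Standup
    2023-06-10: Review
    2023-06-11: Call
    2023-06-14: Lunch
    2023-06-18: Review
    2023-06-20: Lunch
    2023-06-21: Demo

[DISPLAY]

┏━━━━━━━━━━━━━━━━━━━━━━━━━━━┓━━━━━━━━━━┓          
┃ CalendarWidget            ┃          ┃          
┠───────────────────────────┨──────────┨          
┃         June 2023         ┃ments data┃          
┃Mo Tu We Th Fr Sa Su       ┃rates data┃          
┃          1  2  3  4       ┃izes user ┃          
┃ 5  6  7  8*  9 10* 11*    ┃ates cache┃          
┃12 13 14* 15 16 17 18*     ┃ordinates ┃          
┃19 20* 21* 22 23 24 25     ┃───────┐ta┃          
┃26 27 28 29 30             ┃       │on┃          
┃                           ┃xists. │ o┃          
┃                           ┃ve   Ca│se┃          
┃                           ┃───────┘ea┃          
┃                           ┃mizes thre┃          
┃                           ┃erates mem┃          
┃                           ┃sses queue┃          


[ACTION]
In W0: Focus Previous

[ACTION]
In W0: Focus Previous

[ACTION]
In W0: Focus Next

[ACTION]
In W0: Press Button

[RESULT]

┏━━━━━━━━━━━━━━━━━━━━━━━━━━━┓━━━━━━━━━━┓          
┃ CalendarWidget            ┃          ┃          
┠───────────────────────────┨──────────┨          
┃         June 2023         ┃ments data┃          
┃Mo Tu We Th Fr Sa Su       ┃rates data┃          
┃          1  2  3  4       ┃izes user ┃          
┃ 5  6  7  8*  9 10* 11*    ┃ates cache┃          
┃12 13 14* 15 16 17 18*     ┃ordinates ┃          
┃19 20* 21* 22 23 24 25     ┃forms data┃          
┃26 27 28 29 30             ┃cesses con┃          
┃                           ┃es batch o┃          
┃                           ┃s database┃          
┃                           ┃ates threa┃          
┃                           ┃mizes thre┃          
┃                           ┃erates mem┃          
┃                           ┃sses queue┃          


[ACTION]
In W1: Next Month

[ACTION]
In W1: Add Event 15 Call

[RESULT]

┏━━━━━━━━━━━━━━━━━━━━━━━━━━━┓━━━━━━━━━━┓          
┃ CalendarWidget            ┃          ┃          
┠───────────────────────────┨──────────┨          
┃         July 2023         ┃ments data┃          
┃Mo Tu We Th Fr Sa Su       ┃rates data┃          
┃                1  2       ┃izes user ┃          
┃ 3  4  5  6  7  8  9       ┃ates cache┃          
┃10 11 12 13 14 15* 16      ┃ordinates ┃          
┃17 18 19 20 21 22 23       ┃forms data┃          
┃24 25 26 27 28 29 30       ┃cesses con┃          
┃31                         ┃es batch o┃          
┃                           ┃s database┃          
┃                           ┃ates threa┃          
┃                           ┃mizes thre┃          
┃                           ┃erates mem┃          
┃                           ┃sses queue┃          


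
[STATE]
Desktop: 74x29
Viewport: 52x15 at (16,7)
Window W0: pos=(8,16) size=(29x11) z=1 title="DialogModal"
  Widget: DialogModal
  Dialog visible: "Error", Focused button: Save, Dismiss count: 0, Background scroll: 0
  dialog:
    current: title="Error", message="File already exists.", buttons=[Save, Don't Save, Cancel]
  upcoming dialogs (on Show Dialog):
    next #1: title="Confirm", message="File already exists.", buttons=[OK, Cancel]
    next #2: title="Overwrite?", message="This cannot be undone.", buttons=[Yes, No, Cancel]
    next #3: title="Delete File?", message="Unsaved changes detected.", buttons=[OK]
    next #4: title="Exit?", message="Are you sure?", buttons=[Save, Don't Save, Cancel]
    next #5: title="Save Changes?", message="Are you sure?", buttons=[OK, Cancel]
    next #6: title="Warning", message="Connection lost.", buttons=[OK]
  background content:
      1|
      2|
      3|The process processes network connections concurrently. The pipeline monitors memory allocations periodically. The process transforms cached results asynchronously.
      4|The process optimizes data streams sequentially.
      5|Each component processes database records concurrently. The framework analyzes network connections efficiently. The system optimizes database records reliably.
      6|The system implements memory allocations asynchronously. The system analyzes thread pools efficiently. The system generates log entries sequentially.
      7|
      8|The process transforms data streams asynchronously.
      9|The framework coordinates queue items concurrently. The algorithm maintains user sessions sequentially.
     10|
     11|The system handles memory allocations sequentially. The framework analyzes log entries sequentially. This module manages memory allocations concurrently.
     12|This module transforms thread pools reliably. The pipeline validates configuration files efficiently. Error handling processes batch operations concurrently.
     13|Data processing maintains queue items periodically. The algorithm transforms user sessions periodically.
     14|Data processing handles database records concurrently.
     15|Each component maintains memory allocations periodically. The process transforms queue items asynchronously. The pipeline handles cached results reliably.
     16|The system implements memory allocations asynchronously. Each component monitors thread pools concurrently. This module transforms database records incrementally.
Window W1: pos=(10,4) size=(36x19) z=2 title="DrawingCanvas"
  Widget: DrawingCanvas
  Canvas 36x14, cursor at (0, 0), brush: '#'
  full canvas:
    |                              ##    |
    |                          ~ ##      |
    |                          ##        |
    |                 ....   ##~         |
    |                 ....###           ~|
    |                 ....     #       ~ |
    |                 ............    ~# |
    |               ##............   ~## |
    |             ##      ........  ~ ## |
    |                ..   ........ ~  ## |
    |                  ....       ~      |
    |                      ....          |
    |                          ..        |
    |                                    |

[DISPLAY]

                         ##  ┃                      
                     ~ ##    ┃                      
                     ##      ┃                      
            ....   ##~       ┃                      
            ....###          ┃                      
            ....     #       ┃                      
            ............    ~┃                      
          ##............   ~#┃                      
        ##      ........  ~ #┃                      
           ..   ........ ~  #┃                      
             ....       ~    ┃                      
                 ....        ┃                      
                     ..      ┃                      
                             ┃                      
                             ┃                      


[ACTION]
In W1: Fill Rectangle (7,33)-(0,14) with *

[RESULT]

         ********************┃                      
         ********************┃                      
         ********************┃                      
         ********************┃                      
         ********************┃                      
         ********************┃                      
         ********************┃                      
         ********************┃                      
        ##      ........  ~ #┃                      
           ..   ........ ~  #┃                      
             ....       ~    ┃                      
                 ....        ┃                      
                     ..      ┃                      
                             ┃                      
                             ┃                      


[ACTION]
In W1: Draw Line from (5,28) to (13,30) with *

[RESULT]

         ********************┃                      
         ********************┃                      
         ********************┃                      
         ********************┃                      
         ********************┃                      
         ********************┃                      
         ********************┃                      
         ********************┃                      
        ##      ........* ~ #┃                      
           ..   ........*~  #┃                      
             ....       *    ┃                      
                 ....   *    ┃                      
                     ..  *   ┃                      
                         *   ┃                      
                             ┃                      


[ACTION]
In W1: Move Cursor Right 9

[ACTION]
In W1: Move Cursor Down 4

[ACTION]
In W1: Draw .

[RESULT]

         ********************┃                      
         ********************┃                      
         ********************┃                      
         ********************┃                      
    .    ********************┃                      
         ********************┃                      
         ********************┃                      
         ********************┃                      
        ##      ........* ~ #┃                      
           ..   ........*~  #┃                      
             ....       *    ┃                      
                 ....   *    ┃                      
                     ..  *   ┃                      
                         *   ┃                      
                             ┃                      


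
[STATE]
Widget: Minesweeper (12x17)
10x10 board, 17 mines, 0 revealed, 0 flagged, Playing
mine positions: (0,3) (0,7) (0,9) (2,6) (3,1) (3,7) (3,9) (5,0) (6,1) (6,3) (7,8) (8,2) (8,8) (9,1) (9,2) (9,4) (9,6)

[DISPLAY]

■■■■■■■■■■  
■■■■■■■■■■  
■■■■■■■■■■  
■■■■■■■■■■  
■■■■■■■■■■  
■■■■■■■■■■  
■■■■■■■■■■  
■■■■■■■■■■  
■■■■■■■■■■  
■■■■■■■■■■  
            
            
            
            
            
            
            


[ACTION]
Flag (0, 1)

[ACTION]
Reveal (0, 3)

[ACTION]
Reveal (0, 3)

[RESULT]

■⚑■✹■■■✹■✹  
■■■■■■■■■■  
■■■■■■✹■■■  
■✹■■■■■✹■✹  
■■■■■■■■■■  
✹■■■■■■■■■  
■✹■✹■■■■■■  
■■■■■■■■✹■  
■■✹■■■■■✹■  
■✹✹■✹■✹■■■  
            
            
            
            
            
            
            


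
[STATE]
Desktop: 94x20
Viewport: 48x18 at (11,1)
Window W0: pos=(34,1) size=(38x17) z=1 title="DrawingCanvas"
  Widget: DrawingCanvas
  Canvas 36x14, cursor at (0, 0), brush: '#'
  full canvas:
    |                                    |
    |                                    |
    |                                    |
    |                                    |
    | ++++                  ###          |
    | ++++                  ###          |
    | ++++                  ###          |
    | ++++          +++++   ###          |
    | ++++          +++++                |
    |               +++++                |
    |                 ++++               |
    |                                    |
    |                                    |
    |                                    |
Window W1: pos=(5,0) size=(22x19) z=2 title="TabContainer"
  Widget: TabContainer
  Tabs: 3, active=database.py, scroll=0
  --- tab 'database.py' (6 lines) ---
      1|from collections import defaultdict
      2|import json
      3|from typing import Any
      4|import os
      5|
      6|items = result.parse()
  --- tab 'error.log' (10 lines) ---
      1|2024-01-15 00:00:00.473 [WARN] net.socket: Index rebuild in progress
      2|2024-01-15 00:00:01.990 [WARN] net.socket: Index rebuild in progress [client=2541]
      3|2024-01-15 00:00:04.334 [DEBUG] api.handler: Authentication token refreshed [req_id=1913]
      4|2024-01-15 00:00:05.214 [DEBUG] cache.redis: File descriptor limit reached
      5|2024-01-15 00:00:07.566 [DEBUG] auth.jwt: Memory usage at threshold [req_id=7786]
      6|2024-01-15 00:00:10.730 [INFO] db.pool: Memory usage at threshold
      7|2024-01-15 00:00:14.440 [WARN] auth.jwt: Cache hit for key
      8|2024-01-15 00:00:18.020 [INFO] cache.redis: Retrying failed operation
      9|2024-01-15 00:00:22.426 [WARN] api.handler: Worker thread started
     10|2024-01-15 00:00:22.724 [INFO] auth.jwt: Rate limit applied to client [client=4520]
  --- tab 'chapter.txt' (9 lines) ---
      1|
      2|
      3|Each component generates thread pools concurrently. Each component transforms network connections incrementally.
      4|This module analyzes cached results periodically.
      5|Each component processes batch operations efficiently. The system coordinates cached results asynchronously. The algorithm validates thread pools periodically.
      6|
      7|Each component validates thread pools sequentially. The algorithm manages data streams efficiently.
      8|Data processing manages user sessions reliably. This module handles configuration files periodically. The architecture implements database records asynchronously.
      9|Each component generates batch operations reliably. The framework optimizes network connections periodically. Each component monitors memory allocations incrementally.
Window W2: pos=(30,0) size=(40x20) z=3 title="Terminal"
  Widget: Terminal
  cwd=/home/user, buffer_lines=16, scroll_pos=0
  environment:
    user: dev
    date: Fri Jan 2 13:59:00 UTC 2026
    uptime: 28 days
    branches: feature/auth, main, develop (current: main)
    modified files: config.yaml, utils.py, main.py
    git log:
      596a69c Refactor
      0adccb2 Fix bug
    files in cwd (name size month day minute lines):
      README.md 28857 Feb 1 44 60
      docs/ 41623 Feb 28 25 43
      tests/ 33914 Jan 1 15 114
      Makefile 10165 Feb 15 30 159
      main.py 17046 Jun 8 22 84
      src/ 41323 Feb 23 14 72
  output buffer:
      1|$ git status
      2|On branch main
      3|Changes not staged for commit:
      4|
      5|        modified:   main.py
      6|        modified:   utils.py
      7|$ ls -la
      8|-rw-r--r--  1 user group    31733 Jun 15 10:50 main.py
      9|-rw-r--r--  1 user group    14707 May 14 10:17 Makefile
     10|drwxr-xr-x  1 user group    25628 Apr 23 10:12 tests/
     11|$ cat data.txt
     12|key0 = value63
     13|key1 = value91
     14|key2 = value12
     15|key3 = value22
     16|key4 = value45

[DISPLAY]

ontainer       ┃   ┃ Terminal                   
───────────────┨   ┠────────────────────────────
base.py]│ error┃   ┃$ git status                
───────────────┃   ┃On branch main              
collections imp┃   ┃Changes not staged for commi
t json         ┃   ┃                            
typing import A┃   ┃        modified:   main.py 
t os           ┃   ┃        modified:   utils.py
               ┃   ┃$ ls -la                    
 = result.parse┃   ┃-rw-r--r--  1 user group    
               ┃   ┃-rw-r--r--  1 user group    
               ┃   ┃drwxr-xr-x  1 user group    
               ┃   ┃$ cat data.txt              
               ┃   ┃key0 = value63              
               ┃   ┃key1 = value91              
               ┃   ┃key2 = value12              
               ┃   ┃key3 = value22              
━━━━━━━━━━━━━━━┛   ┃key4 = value45              


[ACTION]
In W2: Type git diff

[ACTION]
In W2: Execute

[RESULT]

ontainer       ┃   ┃ Terminal                   
───────────────┨   ┠────────────────────────────
base.py]│ error┃   ┃-rw-r--r--  1 user group    
───────────────┃   ┃drwxr-xr-x  1 user group    
collections imp┃   ┃$ cat data.txt              
t json         ┃   ┃key0 = value63              
typing import A┃   ┃key1 = value91              
t os           ┃   ┃key2 = value12              
               ┃   ┃key3 = value22              
 = result.parse┃   ┃key4 = value45              
               ┃   ┃$ git diff                  
               ┃   ┃diff --git a/main.py b/main.
               ┃   ┃--- a/main.py               
               ┃   ┃+++ b/main.py               
               ┃   ┃@@ -1,3 +1,4 @@             
               ┃   ┃+# updated                  
               ┃   ┃ import sys                 
━━━━━━━━━━━━━━━┛   ┃$ █                         


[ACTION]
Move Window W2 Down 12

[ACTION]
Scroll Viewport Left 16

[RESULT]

     ┃ TabContainer       ┃   ┃ Terminal        
     ┠────────────────────┨   ┠─────────────────
     ┃[database.py]│ error┃   ┃-rw-r--r--  1 use
     ┃────────────────────┃   ┃drwxr-xr-x  1 use
     ┃from collections imp┃   ┃$ cat data.txt   
     ┃import json         ┃   ┃key0 = value63   
     ┃from typing import A┃   ┃key1 = value91   
     ┃import os           ┃   ┃key2 = value12   
     ┃                    ┃   ┃key3 = value22   
     ┃items = result.parse┃   ┃key4 = value45   
     ┃                    ┃   ┃$ git diff       
     ┃                    ┃   ┃diff --git a/main
     ┃                    ┃   ┃--- a/main.py    
     ┃                    ┃   ┃+++ b/main.py    
     ┃                    ┃   ┃@@ -1,3 +1,4 @@  
     ┃                    ┃   ┃+# updated       
     ┃                    ┃   ┃ import sys      
     ┗━━━━━━━━━━━━━━━━━━━━┛   ┃$ █              


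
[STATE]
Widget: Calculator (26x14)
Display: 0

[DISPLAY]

                         0
┌───┬───┬───┬───┐         
│ 7 │ 8 │ 9 │ ÷ │         
├───┼───┼───┼───┤         
│ 4 │ 5 │ 6 │ × │         
├───┼───┼───┼───┤         
│ 1 │ 2 │ 3 │ - │         
├───┼───┼───┼───┤         
│ 0 │ . │ = │ + │         
├───┼───┼───┼───┤         
│ C │ MC│ MR│ M+│         
└───┴───┴───┴───┘         
                          
                          


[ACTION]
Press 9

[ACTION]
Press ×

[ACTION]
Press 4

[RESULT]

                         4
┌───┬───┬───┬───┐         
│ 7 │ 8 │ 9 │ ÷ │         
├───┼───┼───┼───┤         
│ 4 │ 5 │ 6 │ × │         
├───┼───┼───┼───┤         
│ 1 │ 2 │ 3 │ - │         
├───┼───┼───┼───┤         
│ 0 │ . │ = │ + │         
├───┼───┼───┼───┤         
│ C │ MC│ MR│ M+│         
└───┴───┴───┴───┘         
                          
                          


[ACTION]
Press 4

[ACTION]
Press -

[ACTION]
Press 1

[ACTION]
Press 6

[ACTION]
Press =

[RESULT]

                       380
┌───┬───┬───┬───┐         
│ 7 │ 8 │ 9 │ ÷ │         
├───┼───┼───┼───┤         
│ 4 │ 5 │ 6 │ × │         
├───┼───┼───┼───┤         
│ 1 │ 2 │ 3 │ - │         
├───┼───┼───┼───┤         
│ 0 │ . │ = │ + │         
├───┼───┼───┼───┤         
│ C │ MC│ MR│ M+│         
└───┴───┴───┴───┘         
                          
                          


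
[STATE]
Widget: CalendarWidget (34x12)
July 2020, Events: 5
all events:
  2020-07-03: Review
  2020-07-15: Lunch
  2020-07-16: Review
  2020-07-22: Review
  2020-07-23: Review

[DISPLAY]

            July 2020             
Mo Tu We Th Fr Sa Su              
       1  2  3*  4  5             
 6  7  8  9 10 11 12              
13 14 15* 16* 17 18 19            
20 21 22* 23* 24 25 26            
27 28 29 30 31                    
                                  
                                  
                                  
                                  
                                  


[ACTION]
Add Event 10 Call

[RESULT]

            July 2020             
Mo Tu We Th Fr Sa Su              
       1  2  3*  4  5             
 6  7  8  9 10* 11 12             
13 14 15* 16* 17 18 19            
20 21 22* 23* 24 25 26            
27 28 29 30 31                    
                                  
                                  
                                  
                                  
                                  


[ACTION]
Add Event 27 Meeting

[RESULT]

            July 2020             
Mo Tu We Th Fr Sa Su              
       1  2  3*  4  5             
 6  7  8  9 10* 11 12             
13 14 15* 16* 17 18 19            
20 21 22* 23* 24 25 26            
27* 28 29 30 31                   
                                  
                                  
                                  
                                  
                                  


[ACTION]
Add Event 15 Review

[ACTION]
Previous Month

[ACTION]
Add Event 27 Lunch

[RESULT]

            June 2020             
Mo Tu We Th Fr Sa Su              
 1  2  3  4  5  6  7              
 8  9 10 11 12 13 14              
15 16 17 18 19 20 21              
22 23 24 25 26 27* 28             
29 30                             
                                  
                                  
                                  
                                  
                                  


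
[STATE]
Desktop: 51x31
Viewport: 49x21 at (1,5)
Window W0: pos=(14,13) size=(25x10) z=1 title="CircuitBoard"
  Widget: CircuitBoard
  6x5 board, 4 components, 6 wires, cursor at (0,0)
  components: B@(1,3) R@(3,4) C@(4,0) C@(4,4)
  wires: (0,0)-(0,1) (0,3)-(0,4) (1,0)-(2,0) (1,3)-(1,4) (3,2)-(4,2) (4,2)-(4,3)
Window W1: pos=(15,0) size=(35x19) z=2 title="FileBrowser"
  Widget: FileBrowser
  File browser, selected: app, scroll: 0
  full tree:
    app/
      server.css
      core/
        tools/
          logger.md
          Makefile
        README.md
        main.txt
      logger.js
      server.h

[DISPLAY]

              ┃    [+] core/                    ┃
              ┃    logger.js                    ┃
              ┃    server.h                     ┃
              ┃                                 ┃
              ┃                                 ┃
              ┃                                 ┃
              ┃                                 ┃
              ┃                                 ┃
             ┏┃                                 ┃
             ┃┃                                 ┃
             ┠┃                                 ┃
             ┃┃                                 ┃
             ┃┃                                 ┃
             ┃┗━━━━━━━━━━━━━━━━━━━━━━━━━━━━━━━━━┛
             ┃1   ·           B ─ ·  ┃           
             ┃    │                  ┃           
             ┃2   ·                  ┃           
             ┗━━━━━━━━━━━━━━━━━━━━━━━┛           
                                                 
                                                 
                                                 


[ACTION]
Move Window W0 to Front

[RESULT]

              ┃    [+] core/                    ┃
              ┃    logger.js                    ┃
              ┃    server.h                     ┃
              ┃                                 ┃
              ┃                                 ┃
              ┃                                 ┃
              ┃                                 ┃
              ┃                                 ┃
             ┏━━━━━━━━━━━━━━━━━━━━━━━┓          ┃
             ┃ CircuitBoard          ┃          ┃
             ┠───────────────────────┨          ┃
             ┃   0 1 2 3 4 5         ┃          ┃
             ┃0  [.]─ ·       · ─ ·  ┃          ┃
             ┃                       ┃━━━━━━━━━━┛
             ┃1   ·           B ─ ·  ┃           
             ┃    │                  ┃           
             ┃2   ·                  ┃           
             ┗━━━━━━━━━━━━━━━━━━━━━━━┛           
                                                 
                                                 
                                                 


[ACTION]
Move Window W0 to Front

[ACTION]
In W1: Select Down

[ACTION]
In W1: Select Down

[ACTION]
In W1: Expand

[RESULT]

              ┃  > [-] core/                    ┃
              ┃      [+] tools/                 ┃
              ┃      README.md                  ┃
              ┃      main.txt                   ┃
              ┃    logger.js                    ┃
              ┃    server.h                     ┃
              ┃                                 ┃
              ┃                                 ┃
             ┏━━━━━━━━━━━━━━━━━━━━━━━┓          ┃
             ┃ CircuitBoard          ┃          ┃
             ┠───────────────────────┨          ┃
             ┃   0 1 2 3 4 5         ┃          ┃
             ┃0  [.]─ ·       · ─ ·  ┃          ┃
             ┃                       ┃━━━━━━━━━━┛
             ┃1   ·           B ─ ·  ┃           
             ┃    │                  ┃           
             ┃2   ·                  ┃           
             ┗━━━━━━━━━━━━━━━━━━━━━━━┛           
                                                 
                                                 
                                                 
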